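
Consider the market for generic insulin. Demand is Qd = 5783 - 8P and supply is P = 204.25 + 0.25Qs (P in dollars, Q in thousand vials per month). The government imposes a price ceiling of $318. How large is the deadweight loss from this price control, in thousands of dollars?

Rearranging supply gives Qs = 4P - 817. Without the control the market clears where 5783 - 8P = 4P - 817, i.e. P* = 550 and Q* = 1383.
The ceiling of 318 is below the equilibrium price 550, so it binds.
At P = 318: Qd = 5783 - 8·318 = 3239 and Qs = 4·318 - 817 = 455.
Quantity traded falls to 455. At Q = 455 the demand price is (5783 - 455)/8 = 666 and the supply price is (817 + 455)/4 = 318.
Deadweight loss = ½ · (666 - 318) · (1383 - 455) = ½ · 348 · 928 = 161472.

161472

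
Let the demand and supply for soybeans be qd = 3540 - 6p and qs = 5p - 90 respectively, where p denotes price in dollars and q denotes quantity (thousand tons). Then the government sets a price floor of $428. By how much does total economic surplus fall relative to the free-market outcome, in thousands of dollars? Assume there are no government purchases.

Setting quantity demanded equal to quantity supplied, 3540 - 6p = 5p - 90, gives p* = 330 and q* = 1560.
Because the floor (428) lies above the market-clearing price, it is binding.
At p = 428: qd = 3540 - 6·428 = 972 and qs = 5·428 - 90 = 2050.
Quantity traded falls to 972. At q = 972 the demand price is (3540 - 972)/6 = 428 and the supply price is (90 + 972)/5 = 212.4.
Deadweight loss = ½ · (428 - 212.4) · (1560 - 972) = ½ · 215.6 · 588 = 63386.4.

63386.4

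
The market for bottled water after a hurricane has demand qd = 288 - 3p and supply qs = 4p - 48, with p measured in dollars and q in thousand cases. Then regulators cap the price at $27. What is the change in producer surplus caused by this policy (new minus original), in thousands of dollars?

-2142

Equilibrium: 288 - 3p = 4p - 48, so 336 = 7p and p* = 48, q* = 144.
Because the ceiling (27) lies below the market-clearing price, it is binding.
At p = 27: qd = 288 - 3·27 = 207 and qs = 4·27 - 48 = 60.
Producer surplus without the control is ½ · (48 - 12) · 144 = 2592.
With the ceiling, producers sell 60 units at 27, so PS = ½ · (27 - 12) · 60 = 450.
Change in producer surplus = 450 - 2592 = -2142.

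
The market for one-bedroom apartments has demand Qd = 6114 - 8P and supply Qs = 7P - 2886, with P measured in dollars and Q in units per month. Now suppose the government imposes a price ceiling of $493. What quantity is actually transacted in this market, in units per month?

565

Setting quantity demanded equal to quantity supplied, 6114 - 8P = 7P - 2886, gives P* = 600 and Q* = 1314.
Because the ceiling (493) lies below the market-clearing price, it is binding.
At P = 493: Qd = 6114 - 8·493 = 2170 and Qs = 7·493 - 2886 = 565.
The quantity actually transacted is the short side, supply: 565.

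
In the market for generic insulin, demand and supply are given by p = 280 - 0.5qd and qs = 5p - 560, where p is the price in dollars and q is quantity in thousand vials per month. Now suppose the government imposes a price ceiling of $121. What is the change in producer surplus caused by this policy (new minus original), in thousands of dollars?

-5557.5

Rearranging demand gives qd = 560 - 2p. Without the control the market clears where 560 - 2p = 5p - 560, i.e. p* = 160 and q* = 240.
The ceiling of 121 is below the equilibrium price 160, so it binds.
At p = 121: qd = 560 - 2·121 = 318 and qs = 5·121 - 560 = 45.
Producer surplus without the control is ½ · (160 - 112) · 240 = 5760.
With the ceiling, producers sell 45 units at 121, so PS = ½ · (121 - 112) · 45 = 202.5.
Change in producer surplus = 202.5 - 5760 = -5557.5.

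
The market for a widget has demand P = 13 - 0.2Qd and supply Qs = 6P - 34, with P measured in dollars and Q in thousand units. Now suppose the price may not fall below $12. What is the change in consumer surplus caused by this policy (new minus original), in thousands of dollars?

-37.5

Rearranging demand gives Qd = 65 - 5P. Setting quantity demanded equal to quantity supplied, 65 - 5P = 6P - 34, gives P* = 9 and Q* = 20.
Because the floor (12) lies above the market-clearing price, it is binding.
At P = 12: Qd = 65 - 5·12 = 5 and Qs = 6·12 - 34 = 38.
Consumer surplus without the control is ½ · (13 - 9) · 20 = 40.
With the floor, consumers buy 5 units at 12, so CS = ½ · (13 - 12) · 5 = 2.5.
Change in consumer surplus = 2.5 - 40 = -37.5.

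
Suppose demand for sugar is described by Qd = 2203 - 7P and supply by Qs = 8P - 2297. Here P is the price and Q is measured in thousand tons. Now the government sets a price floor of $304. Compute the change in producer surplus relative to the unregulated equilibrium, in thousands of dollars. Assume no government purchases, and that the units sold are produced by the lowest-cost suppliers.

Equilibrium: 2203 - 7P = 8P - 2297, so 4500 = 15P and P* = 300, Q* = 103.
Since 304 > 300, the floor is binding.
At P = 304: Qd = 2203 - 7·304 = 75 and Qs = 8·304 - 2297 = 135.
Producer surplus without the control is ½ · (300 - 287.125) · 103 = 663.0625.
With the floor, 75 units are sold at 304. The supply price at Q = 75 is 296.5, so PS = ½ · [(304 - 287.125) + (304 - 296.5)] · 75 = 914.0625.
Change in producer surplus = 914.0625 - 663.0625 = 251.

251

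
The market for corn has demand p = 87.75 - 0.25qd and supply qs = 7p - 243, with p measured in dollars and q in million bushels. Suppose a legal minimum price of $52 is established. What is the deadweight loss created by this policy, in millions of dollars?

0

Rearranging demand gives qd = 351 - 4p. Without the control the market clears where 351 - 4p = 7p - 243, i.e. p* = 54 and q* = 135.
The floor of 52 is below the equilibrium price 54, so it is not binding; the market clears at p* = 54, q* = 135.
Since the control does not bind, no trades are prevented and deadweight loss is zero.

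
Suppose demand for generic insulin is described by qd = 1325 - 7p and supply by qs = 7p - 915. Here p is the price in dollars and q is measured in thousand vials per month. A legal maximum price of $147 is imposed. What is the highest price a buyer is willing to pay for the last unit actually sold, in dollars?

Equilibrium: 1325 - 7p = 7p - 915, so 2240 = 14p and p* = 160, q* = 205.
Because the ceiling (147) lies below the market-clearing price, it is binding.
At p = 147: qd = 1325 - 7·147 = 296 and qs = 7·147 - 915 = 114.
Only 114 units reach the market. On the demand curve, the marginal buyer's willingness to pay at q = 114 is (1325 - 114)/7 = 173.

173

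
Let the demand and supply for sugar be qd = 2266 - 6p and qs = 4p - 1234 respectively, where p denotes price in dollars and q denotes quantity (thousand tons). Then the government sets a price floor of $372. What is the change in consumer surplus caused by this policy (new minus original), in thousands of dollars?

-2200

Setting quantity demanded equal to quantity supplied, 2266 - 6p = 4p - 1234, gives p* = 350 and q* = 166.
The floor of 372 is above the equilibrium price 350, so it binds.
At p = 372: qd = 2266 - 6·372 = 34 and qs = 4·372 - 1234 = 254.
Consumer surplus without the control is ½ · (1133/3 - 350) · 166 = 6889/3.
With the floor, consumers buy 34 units at 372, so CS = ½ · (1133/3 - 372) · 34 = 289/3.
Change in consumer surplus = 289/3 - 6889/3 = -2200.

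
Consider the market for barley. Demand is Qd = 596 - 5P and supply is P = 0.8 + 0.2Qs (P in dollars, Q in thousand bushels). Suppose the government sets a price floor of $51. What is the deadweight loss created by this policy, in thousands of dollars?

0

Rearranging supply gives Qs = 5P - 4. Setting quantity demanded equal to quantity supplied, 596 - 5P = 5P - 4, gives P* = 60 and Q* = 296.
The floor of 51 is below the equilibrium price 60, so it is not binding; the market clears at P* = 60, Q* = 296.
Since the control does not bind, no trades are prevented and deadweight loss is zero.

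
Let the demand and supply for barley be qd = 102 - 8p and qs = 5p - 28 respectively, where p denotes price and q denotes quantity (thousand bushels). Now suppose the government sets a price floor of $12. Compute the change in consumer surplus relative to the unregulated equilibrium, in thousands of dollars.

Without the control the market clears where 102 - 8p = 5p - 28, i.e. p* = 10 and q* = 22.
Since 12 > 10, the floor is binding.
At p = 12: qd = 102 - 8·12 = 6 and qs = 5·12 - 28 = 32.
Consumer surplus without the control is ½ · (12.75 - 10) · 22 = 30.25.
With the floor, consumers buy 6 units at 12, so CS = ½ · (12.75 - 12) · 6 = 2.25.
Change in consumer surplus = 2.25 - 30.25 = -28.

-28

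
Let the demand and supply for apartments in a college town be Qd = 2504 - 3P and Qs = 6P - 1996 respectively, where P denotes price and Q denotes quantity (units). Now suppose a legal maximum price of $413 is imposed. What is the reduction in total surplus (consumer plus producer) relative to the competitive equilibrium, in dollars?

Equilibrium: 2504 - 3P = 6P - 1996, so 4500 = 9P and P* = 500, Q* = 1004.
Since 413 < 500, the ceiling is binding.
At P = 413: Qd = 2504 - 3·413 = 1265 and Qs = 6·413 - 1996 = 482.
Quantity traded falls to 482. At Q = 482 the demand price is (2504 - 482)/3 = 674 and the supply price is (1996 + 482)/6 = 413.
Deadweight loss = ½ · (674 - 413) · (1004 - 482) = ½ · 261 · 522 = 68121.

68121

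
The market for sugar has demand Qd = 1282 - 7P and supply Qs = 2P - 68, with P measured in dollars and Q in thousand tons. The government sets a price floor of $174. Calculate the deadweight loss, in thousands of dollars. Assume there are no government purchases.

9072

In a free market, 1282 - 7P = 2P - 68 gives the equilibrium P* = 150, Q* = 232.
Since 174 > 150, the floor is binding.
At P = 174: Qd = 1282 - 7·174 = 64 and Qs = 2·174 - 68 = 280.
Quantity traded falls to 64. At Q = 64 the demand price is (1282 - 64)/7 = 174 and the supply price is (68 + 64)/2 = 66.
Deadweight loss = ½ · (174 - 66) · (232 - 64) = ½ · 108 · 168 = 9072.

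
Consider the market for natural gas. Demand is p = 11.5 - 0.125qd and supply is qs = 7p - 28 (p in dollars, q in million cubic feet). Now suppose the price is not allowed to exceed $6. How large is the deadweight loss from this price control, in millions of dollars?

26.25

Rearranging demand gives qd = 92 - 8p. Without the control the market clears where 92 - 8p = 7p - 28, i.e. p* = 8 and q* = 28.
The ceiling of 6 is below the equilibrium price 8, so it binds.
At p = 6: qd = 92 - 8·6 = 44 and qs = 7·6 - 28 = 14.
Quantity traded falls to 14. At q = 14 the demand price is (92 - 14)/8 = 9.75 and the supply price is (28 + 14)/7 = 6.
Deadweight loss = ½ · (9.75 - 6) · (28 - 14) = ½ · 3.75 · 14 = 26.25.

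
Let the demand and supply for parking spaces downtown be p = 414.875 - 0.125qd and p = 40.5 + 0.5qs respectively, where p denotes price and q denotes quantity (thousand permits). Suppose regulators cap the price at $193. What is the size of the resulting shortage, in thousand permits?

1470

Rearranging demand gives qd = 3319 - 8p; rearranging supply gives qs = 2p - 81. Equilibrium: 3319 - 8p = 2p - 81, so 3400 = 10p and p* = 340, q* = 599.
Since 193 < 340, the ceiling is binding.
At p = 193: qd = 3319 - 8·193 = 1775 and qs = 2·193 - 81 = 305.
Shortage = qd - qs = 1775 - 305 = 1470.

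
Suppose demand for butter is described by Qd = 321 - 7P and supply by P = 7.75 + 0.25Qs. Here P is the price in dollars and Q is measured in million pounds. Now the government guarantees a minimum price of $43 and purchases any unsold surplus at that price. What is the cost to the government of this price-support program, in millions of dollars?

5203

Rearranging supply gives Qs = 4P - 31. Setting quantity demanded equal to quantity supplied, 321 - 7P = 4P - 31, gives P* = 32 and Q* = 97.
Since 43 > 32, the floor is binding.
At P = 43: Qd = 321 - 7·43 = 20 and Qs = 4·43 - 31 = 141.
Surplus = Qs - Qd = 121.
Government expenditure = surplus × support price = 121 × 43 = 5203.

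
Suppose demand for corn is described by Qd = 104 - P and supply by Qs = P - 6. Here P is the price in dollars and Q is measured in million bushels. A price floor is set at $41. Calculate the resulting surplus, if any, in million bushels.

0

In a free market, 104 - P = P - 6 gives the equilibrium P* = 55, Q* = 49.
Since 41 is below P* = 55, the floor does not bind and the free-market outcome prevails.
Since the control does not bind, there is no surplus.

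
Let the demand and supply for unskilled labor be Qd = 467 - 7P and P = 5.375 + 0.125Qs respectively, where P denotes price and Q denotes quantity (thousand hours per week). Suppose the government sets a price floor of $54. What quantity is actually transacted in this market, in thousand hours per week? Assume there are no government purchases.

Rearranging supply gives Qs = 8P - 43. Setting quantity demanded equal to quantity supplied, 467 - 7P = 8P - 43, gives P* = 34 and Q* = 229.
The floor of 54 is above the equilibrium price 34, so it binds.
At P = 54: Qd = 467 - 7·54 = 89 and Qs = 8·54 - 43 = 389.
The quantity actually transacted is the short side, demand: 89.

89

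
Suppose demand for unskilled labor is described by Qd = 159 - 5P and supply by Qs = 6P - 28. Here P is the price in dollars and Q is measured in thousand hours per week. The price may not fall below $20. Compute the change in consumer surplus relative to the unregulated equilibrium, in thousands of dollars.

Setting quantity demanded equal to quantity supplied, 159 - 5P = 6P - 28, gives P* = 17 and Q* = 74.
Since 20 > 17, the floor is binding.
At P = 20: Qd = 159 - 5·20 = 59 and Qs = 6·20 - 28 = 92.
Consumer surplus without the control is ½ · (31.8 - 17) · 74 = 547.6.
With the floor, consumers buy 59 units at 20, so CS = ½ · (31.8 - 20) · 59 = 348.1.
Change in consumer surplus = 348.1 - 547.6 = -199.5.

-199.5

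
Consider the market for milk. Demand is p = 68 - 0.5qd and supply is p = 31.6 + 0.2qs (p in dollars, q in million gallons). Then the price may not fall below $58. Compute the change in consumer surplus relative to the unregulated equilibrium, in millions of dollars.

Rearranging demand gives qd = 136 - 2p; rearranging supply gives qs = 5p - 158. Equilibrium: 136 - 2p = 5p - 158, so 294 = 7p and p* = 42, q* = 52.
The floor of 58 is above the equilibrium price 42, so it binds.
At p = 58: qd = 136 - 2·58 = 20 and qs = 5·58 - 158 = 132.
Consumer surplus without the control is ½ · (68 - 42) · 52 = 676.
With the floor, consumers buy 20 units at 58, so CS = ½ · (68 - 58) · 20 = 100.
Change in consumer surplus = 100 - 676 = -576.

-576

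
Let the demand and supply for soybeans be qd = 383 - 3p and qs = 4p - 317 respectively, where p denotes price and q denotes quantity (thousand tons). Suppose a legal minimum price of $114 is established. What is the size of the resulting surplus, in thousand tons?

98

Without the control the market clears where 383 - 3p = 4p - 317, i.e. p* = 100 and q* = 83.
Since 114 > 100, the floor is binding.
At p = 114: qd = 383 - 3·114 = 41 and qs = 4·114 - 317 = 139.
Surplus = qs - qd = 139 - 41 = 98.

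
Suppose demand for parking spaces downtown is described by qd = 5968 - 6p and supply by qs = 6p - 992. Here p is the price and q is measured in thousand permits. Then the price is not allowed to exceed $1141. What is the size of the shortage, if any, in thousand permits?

In a free market, 5968 - 6p = 6p - 992 gives the equilibrium p* = 580, q* = 2488.
The ceiling of 1141 is above the equilibrium price 580, so it is not binding; the market clears at p* = 580, q* = 2488.
Since the control does not bind, there is no shortage.

0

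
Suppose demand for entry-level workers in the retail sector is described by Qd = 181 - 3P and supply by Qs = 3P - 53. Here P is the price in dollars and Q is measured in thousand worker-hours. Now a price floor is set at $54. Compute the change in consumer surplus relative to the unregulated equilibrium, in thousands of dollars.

-622.5

Without the control the market clears where 181 - 3P = 3P - 53, i.e. P* = 39 and Q* = 64.
Since 54 > 39, the floor is binding.
At P = 54: Qd = 181 - 3·54 = 19 and Qs = 3·54 - 53 = 109.
Consumer surplus without the control is ½ · (181/3 - 39) · 64 = 2048/3.
With the floor, consumers buy 19 units at 54, so CS = ½ · (181/3 - 54) · 19 = 361/6.
Change in consumer surplus = 361/6 - 2048/3 = -622.5.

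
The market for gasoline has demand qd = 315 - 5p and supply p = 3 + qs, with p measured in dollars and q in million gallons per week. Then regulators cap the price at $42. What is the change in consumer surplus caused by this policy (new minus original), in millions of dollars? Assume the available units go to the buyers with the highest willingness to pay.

Rearranging supply gives qs = p - 3. In a free market, 315 - 5p = p - 3 gives the equilibrium p* = 53, q* = 50.
The ceiling of 42 is below the equilibrium price 53, so it binds.
At p = 42: qd = 315 - 5·42 = 105 and qs = 42 - 3 = 39.
Consumer surplus without the control is ½ · (63 - 53) · 50 = 250.
With the ceiling, 39 units are sold at 42 (assume they go to the highest-value buyers). The demand price at q = 39 is 55.2, so CS = ½ · [(63 - 42) + (55.2 - 42)] · 39 = 666.9.
Change in consumer surplus = 666.9 - 250 = 416.9.

416.9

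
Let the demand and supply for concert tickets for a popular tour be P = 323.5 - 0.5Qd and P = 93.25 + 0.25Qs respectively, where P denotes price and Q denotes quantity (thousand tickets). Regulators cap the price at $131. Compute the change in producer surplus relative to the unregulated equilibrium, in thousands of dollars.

Rearranging demand gives Qd = 647 - 2P; rearranging supply gives Qs = 4P - 373. Equilibrium: 647 - 2P = 4P - 373, so 1020 = 6P and P* = 170, Q* = 307.
The ceiling of 131 is below the equilibrium price 170, so it binds.
At P = 131: Qd = 647 - 2·131 = 385 and Qs = 4·131 - 373 = 151.
Producer surplus without the control is ½ · (170 - 93.25) · 307 = 11781.125.
With the ceiling, producers sell 151 units at 131, so PS = ½ · (131 - 93.25) · 151 = 2850.125.
Change in producer surplus = 2850.125 - 11781.125 = -8931.

-8931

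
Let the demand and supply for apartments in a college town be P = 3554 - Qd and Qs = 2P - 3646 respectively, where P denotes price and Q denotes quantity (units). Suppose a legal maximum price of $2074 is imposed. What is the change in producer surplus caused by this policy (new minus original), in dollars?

Rearranging demand gives Qd = 3554 - P. Equilibrium: 3554 - P = 2P - 3646, so 7200 = 3P and P* = 2400, Q* = 1154.
The ceiling of 2074 is below the equilibrium price 2400, so it binds.
At P = 2074: Qd = 3554 - 2074 = 1480 and Qs = 2·2074 - 3646 = 502.
Producer surplus without the control is ½ · (2400 - 1823) · 1154 = 332929.
With the ceiling, producers sell 502 units at 2074, so PS = ½ · (2074 - 1823) · 502 = 63001.
Change in producer surplus = 63001 - 332929 = -269928.

-269928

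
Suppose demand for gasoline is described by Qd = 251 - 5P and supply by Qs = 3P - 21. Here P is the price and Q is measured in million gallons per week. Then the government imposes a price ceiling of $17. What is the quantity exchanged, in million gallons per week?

In a free market, 251 - 5P = 3P - 21 gives the equilibrium P* = 34, Q* = 81.
Since 17 < 34, the ceiling is binding.
At P = 17: Qd = 251 - 5·17 = 166 and Qs = 3·17 - 21 = 30.
The quantity actually transacted is the short side, supply: 30.

30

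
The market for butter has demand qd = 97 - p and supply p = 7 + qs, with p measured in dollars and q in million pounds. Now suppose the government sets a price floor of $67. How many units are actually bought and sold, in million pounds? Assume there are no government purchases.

30

Rearranging supply gives qs = p - 7. Setting quantity demanded equal to quantity supplied, 97 - p = p - 7, gives p* = 52 and q* = 45.
Since 67 > 52, the floor is binding.
At p = 67: qd = 97 - 67 = 30 and qs = 67 - 7 = 60.
The quantity actually transacted is the short side, demand: 30.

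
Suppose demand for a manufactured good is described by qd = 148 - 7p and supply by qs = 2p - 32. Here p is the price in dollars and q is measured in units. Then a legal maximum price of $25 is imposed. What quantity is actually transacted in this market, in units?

Equilibrium: 148 - 7p = 2p - 32, so 180 = 9p and p* = 20, q* = 8.
The ceiling of 25 is above the equilibrium price 20, so it is not binding; the market clears at p* = 20, q* = 8.

8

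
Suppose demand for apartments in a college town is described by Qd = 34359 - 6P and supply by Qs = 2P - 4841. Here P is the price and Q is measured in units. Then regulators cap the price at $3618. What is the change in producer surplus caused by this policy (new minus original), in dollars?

Setting quantity demanded equal to quantity supplied, 34359 - 6P = 2P - 4841, gives P* = 4900 and Q* = 4959.
The ceiling of 3618 is below the equilibrium price 4900, so it binds.
At P = 3618: Qd = 34359 - 6·3618 = 12651 and Qs = 2·3618 - 4841 = 2395.
Producer surplus without the control is ½ · (4900 - 2420.5) · 4959 = 6147920.25.
With the ceiling, producers sell 2395 units at 3618, so PS = ½ · (3618 - 2420.5) · 2395 = 1434006.25.
Change in producer surplus = 1434006.25 - 6147920.25 = -4713914.

-4713914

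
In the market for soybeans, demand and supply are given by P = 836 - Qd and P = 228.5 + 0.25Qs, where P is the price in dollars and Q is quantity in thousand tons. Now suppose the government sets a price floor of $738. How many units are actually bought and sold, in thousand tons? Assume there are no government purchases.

Rearranging demand gives Qd = 836 - P; rearranging supply gives Qs = 4P - 914. Setting quantity demanded equal to quantity supplied, 836 - P = 4P - 914, gives P* = 350 and Q* = 486.
Because the floor (738) lies above the market-clearing price, it is binding.
At P = 738: Qd = 836 - 738 = 98 and Qs = 4·738 - 914 = 2038.
The quantity actually transacted is the short side, demand: 98.

98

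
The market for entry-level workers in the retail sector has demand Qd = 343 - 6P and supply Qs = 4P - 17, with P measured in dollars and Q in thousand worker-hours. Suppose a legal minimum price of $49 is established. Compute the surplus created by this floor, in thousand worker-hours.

Without the control the market clears where 343 - 6P = 4P - 17, i.e. P* = 36 and Q* = 127.
Since 49 > 36, the floor is binding.
At P = 49: Qd = 343 - 6·49 = 49 and Qs = 4·49 - 17 = 179.
Surplus = Qs - Qd = 179 - 49 = 130.

130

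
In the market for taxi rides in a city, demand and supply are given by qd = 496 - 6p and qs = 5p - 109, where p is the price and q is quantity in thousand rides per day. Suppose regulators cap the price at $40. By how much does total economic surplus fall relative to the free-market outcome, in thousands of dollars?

Setting quantity demanded equal to quantity supplied, 496 - 6p = 5p - 109, gives p* = 55 and q* = 166.
The ceiling of 40 is below the equilibrium price 55, so it binds.
At p = 40: qd = 496 - 6·40 = 256 and qs = 5·40 - 109 = 91.
Quantity traded falls to 91. At q = 91 the demand price is (496 - 91)/6 = 67.5 and the supply price is (109 + 91)/5 = 40.
Deadweight loss = ½ · (67.5 - 40) · (166 - 91) = ½ · 27.5 · 75 = 1031.25.

1031.25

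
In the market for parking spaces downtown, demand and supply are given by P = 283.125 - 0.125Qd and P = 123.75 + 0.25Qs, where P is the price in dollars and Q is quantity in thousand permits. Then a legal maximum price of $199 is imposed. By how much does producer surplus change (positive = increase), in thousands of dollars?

Rearranging demand gives Qd = 2265 - 8P; rearranging supply gives Qs = 4P - 495. Without the control the market clears where 2265 - 8P = 4P - 495, i.e. P* = 230 and Q* = 425.
The ceiling of 199 is below the equilibrium price 230, so it binds.
At P = 199: Qd = 2265 - 8·199 = 673 and Qs = 4·199 - 495 = 301.
Producer surplus without the control is ½ · (230 - 123.75) · 425 = 22578.125.
With the ceiling, producers sell 301 units at 199, so PS = ½ · (199 - 123.75) · 301 = 11325.125.
Change in producer surplus = 11325.125 - 22578.125 = -11253.

-11253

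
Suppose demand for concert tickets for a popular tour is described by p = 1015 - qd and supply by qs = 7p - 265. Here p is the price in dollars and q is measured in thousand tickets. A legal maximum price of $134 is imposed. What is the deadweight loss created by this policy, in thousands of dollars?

Rearranging demand gives qd = 1015 - p. Equilibrium: 1015 - p = 7p - 265, so 1280 = 8p and p* = 160, q* = 855.
Because the ceiling (134) lies below the market-clearing price, it is binding.
At p = 134: qd = 1015 - 134 = 881 and qs = 7·134 - 265 = 673.
Quantity traded falls to 673. At q = 673 the demand price is 1015 - 673 = 342 and the supply price is (265 + 673)/7 = 134.
Deadweight loss = ½ · (342 - 134) · (855 - 673) = ½ · 208 · 182 = 18928.

18928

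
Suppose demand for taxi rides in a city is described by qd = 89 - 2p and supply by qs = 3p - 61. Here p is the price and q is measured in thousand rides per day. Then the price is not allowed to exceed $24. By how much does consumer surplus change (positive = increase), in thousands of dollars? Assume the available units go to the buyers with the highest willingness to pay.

Without the control the market clears where 89 - 2p = 3p - 61, i.e. p* = 30 and q* = 29.
Since 24 < 30, the ceiling is binding.
At p = 24: qd = 89 - 2·24 = 41 and qs = 3·24 - 61 = 11.
Consumer surplus without the control is ½ · (44.5 - 30) · 29 = 210.25.
With the ceiling, 11 units are sold at 24 (assume they go to the highest-value buyers). The demand price at q = 11 is 39, so CS = ½ · [(44.5 - 24) + (39 - 24)] · 11 = 195.25.
Change in consumer surplus = 195.25 - 210.25 = -15.

-15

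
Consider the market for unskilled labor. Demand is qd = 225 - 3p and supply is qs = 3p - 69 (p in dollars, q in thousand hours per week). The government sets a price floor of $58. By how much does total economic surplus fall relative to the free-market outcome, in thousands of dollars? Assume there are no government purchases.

In a free market, 225 - 3p = 3p - 69 gives the equilibrium p* = 49, q* = 78.
The floor of 58 is above the equilibrium price 49, so it binds.
At p = 58: qd = 225 - 3·58 = 51 and qs = 3·58 - 69 = 105.
Quantity traded falls to 51. At q = 51 the demand price is (225 - 51)/3 = 58 and the supply price is (69 + 51)/3 = 40.
Deadweight loss = ½ · (58 - 40) · (78 - 51) = ½ · 18 · 27 = 243.

243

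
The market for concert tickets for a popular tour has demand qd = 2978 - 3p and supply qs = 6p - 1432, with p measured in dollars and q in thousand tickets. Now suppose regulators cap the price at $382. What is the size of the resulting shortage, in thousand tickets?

972

Without the control the market clears where 2978 - 3p = 6p - 1432, i.e. p* = 490 and q* = 1508.
The ceiling of 382 is below the equilibrium price 490, so it binds.
At p = 382: qd = 2978 - 3·382 = 1832 and qs = 6·382 - 1432 = 860.
Shortage = qd - qs = 1832 - 860 = 972.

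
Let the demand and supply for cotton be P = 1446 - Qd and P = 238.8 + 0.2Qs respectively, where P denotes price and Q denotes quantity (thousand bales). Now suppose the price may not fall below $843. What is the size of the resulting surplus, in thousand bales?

Rearranging demand gives Qd = 1446 - P; rearranging supply gives Qs = 5P - 1194. Equilibrium: 1446 - P = 5P - 1194, so 2640 = 6P and P* = 440, Q* = 1006.
Since 843 > 440, the floor is binding.
At P = 843: Qd = 1446 - 843 = 603 and Qs = 5·843 - 1194 = 3021.
Surplus = Qs - Qd = 3021 - 603 = 2418.

2418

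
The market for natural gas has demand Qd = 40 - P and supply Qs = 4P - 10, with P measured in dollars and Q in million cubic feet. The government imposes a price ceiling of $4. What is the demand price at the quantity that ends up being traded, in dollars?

34

In a free market, 40 - P = 4P - 10 gives the equilibrium P* = 10, Q* = 30.
The ceiling of 4 is below the equilibrium price 10, so it binds.
At P = 4: Qd = 40 - 4 = 36 and Qs = 4·4 - 10 = 6.
Only 6 units reach the market. On the demand curve, the marginal buyer's willingness to pay at Q = 6 is (40 - 6) = 34.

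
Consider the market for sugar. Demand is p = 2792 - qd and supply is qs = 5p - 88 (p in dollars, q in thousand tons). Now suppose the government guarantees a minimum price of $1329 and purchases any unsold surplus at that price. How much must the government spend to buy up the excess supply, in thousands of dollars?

6769926

Rearranging demand gives qd = 2792 - p. Without the control the market clears where 2792 - p = 5p - 88, i.e. p* = 480 and q* = 2312.
The floor of 1329 is above the equilibrium price 480, so it binds.
At p = 1329: qd = 2792 - 1329 = 1463 and qs = 5·1329 - 88 = 6557.
Surplus = qs - qd = 5094.
Government expenditure = surplus × support price = 5094 × 1329 = 6769926.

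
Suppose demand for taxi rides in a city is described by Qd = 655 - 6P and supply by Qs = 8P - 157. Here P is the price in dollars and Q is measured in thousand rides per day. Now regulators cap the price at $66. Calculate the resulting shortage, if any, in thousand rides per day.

Equilibrium: 655 - 6P = 8P - 157, so 812 = 14P and P* = 58, Q* = 307.
Since 66 is above P* = 58, the ceiling does not bind and the free-market outcome prevails.
Since the control does not bind, there is no shortage.

0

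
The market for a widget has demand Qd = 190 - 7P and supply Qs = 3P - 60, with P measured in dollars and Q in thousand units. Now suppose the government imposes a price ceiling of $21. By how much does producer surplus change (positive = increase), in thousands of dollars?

-36

Without the control the market clears where 190 - 7P = 3P - 60, i.e. P* = 25 and Q* = 15.
The ceiling of 21 is below the equilibrium price 25, so it binds.
At P = 21: Qd = 190 - 7·21 = 43 and Qs = 3·21 - 60 = 3.
Producer surplus without the control is ½ · (25 - 20) · 15 = 37.5.
With the ceiling, producers sell 3 units at 21, so PS = ½ · (21 - 20) · 3 = 1.5.
Change in producer surplus = 1.5 - 37.5 = -36.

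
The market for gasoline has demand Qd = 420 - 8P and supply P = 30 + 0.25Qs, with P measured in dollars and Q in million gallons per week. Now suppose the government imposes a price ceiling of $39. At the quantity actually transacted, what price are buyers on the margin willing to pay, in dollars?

48

Rearranging supply gives Qs = 4P - 120. Equilibrium: 420 - 8P = 4P - 120, so 540 = 12P and P* = 45, Q* = 60.
Because the ceiling (39) lies below the market-clearing price, it is binding.
At P = 39: Qd = 420 - 8·39 = 108 and Qs = 4·39 - 120 = 36.
Only 36 units reach the market. On the demand curve, the marginal buyer's willingness to pay at Q = 36 is (420 - 36)/8 = 48.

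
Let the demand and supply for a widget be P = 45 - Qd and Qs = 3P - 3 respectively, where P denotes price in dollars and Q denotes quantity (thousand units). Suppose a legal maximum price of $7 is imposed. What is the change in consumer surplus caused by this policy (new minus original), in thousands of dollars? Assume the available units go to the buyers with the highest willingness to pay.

-22.5

Rearranging demand gives Qd = 45 - P. In a free market, 45 - P = 3P - 3 gives the equilibrium P* = 12, Q* = 33.
The ceiling of 7 is below the equilibrium price 12, so it binds.
At P = 7: Qd = 45 - 7 = 38 and Qs = 3·7 - 3 = 18.
Consumer surplus without the control is ½ · (45 - 12) · 33 = 544.5.
With the ceiling, 18 units are sold at 7 (assume they go to the highest-value buyers). The demand price at Q = 18 is 27, so CS = ½ · [(45 - 7) + (27 - 7)] · 18 = 522.
Change in consumer surplus = 522 - 544.5 = -22.5.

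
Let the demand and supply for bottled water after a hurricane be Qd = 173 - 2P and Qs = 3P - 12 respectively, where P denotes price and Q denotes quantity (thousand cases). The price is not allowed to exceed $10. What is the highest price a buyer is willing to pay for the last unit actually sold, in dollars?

Without the control the market clears where 173 - 2P = 3P - 12, i.e. P* = 37 and Q* = 99.
Because the ceiling (10) lies below the market-clearing price, it is binding.
At P = 10: Qd = 173 - 2·10 = 153 and Qs = 3·10 - 12 = 18.
Only 18 units reach the market. On the demand curve, the marginal buyer's willingness to pay at Q = 18 is (173 - 18)/2 = 77.5.

77.5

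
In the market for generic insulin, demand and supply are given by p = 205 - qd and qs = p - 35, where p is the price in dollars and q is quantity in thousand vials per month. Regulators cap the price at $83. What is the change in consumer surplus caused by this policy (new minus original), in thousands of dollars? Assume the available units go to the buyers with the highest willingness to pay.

Rearranging demand gives qd = 205 - p. Equilibrium: 205 - p = p - 35, so 240 = 2p and p* = 120, q* = 85.
The ceiling of 83 is below the equilibrium price 120, so it binds.
At p = 83: qd = 205 - 83 = 122 and qs = 83 - 35 = 48.
Consumer surplus without the control is ½ · (205 - 120) · 85 = 3612.5.
With the ceiling, 48 units are sold at 83 (assume they go to the highest-value buyers). The demand price at q = 48 is 157, so CS = ½ · [(205 - 83) + (157 - 83)] · 48 = 4704.
Change in consumer surplus = 4704 - 3612.5 = 1091.5.

1091.5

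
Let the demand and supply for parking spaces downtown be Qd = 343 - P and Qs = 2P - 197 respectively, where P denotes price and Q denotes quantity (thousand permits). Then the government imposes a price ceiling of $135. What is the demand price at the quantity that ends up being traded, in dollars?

270

In a free market, 343 - P = 2P - 197 gives the equilibrium P* = 180, Q* = 163.
The ceiling of 135 is below the equilibrium price 180, so it binds.
At P = 135: Qd = 343 - 135 = 208 and Qs = 2·135 - 197 = 73.
Only 73 units reach the market. On the demand curve, the marginal buyer's willingness to pay at Q = 73 is (343 - 73) = 270.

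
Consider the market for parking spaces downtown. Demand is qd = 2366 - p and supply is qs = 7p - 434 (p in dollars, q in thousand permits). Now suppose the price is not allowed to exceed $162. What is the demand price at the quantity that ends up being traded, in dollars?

1666

Without the control the market clears where 2366 - p = 7p - 434, i.e. p* = 350 and q* = 2016.
Because the ceiling (162) lies below the market-clearing price, it is binding.
At p = 162: qd = 2366 - 162 = 2204 and qs = 7·162 - 434 = 700.
Only 700 units reach the market. On the demand curve, the marginal buyer's willingness to pay at q = 700 is (2366 - 700) = 1666.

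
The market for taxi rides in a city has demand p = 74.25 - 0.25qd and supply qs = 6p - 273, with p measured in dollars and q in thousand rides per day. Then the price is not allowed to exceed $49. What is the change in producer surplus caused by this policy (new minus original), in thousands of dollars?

Rearranging demand gives qd = 297 - 4p. Setting quantity demanded equal to quantity supplied, 297 - 4p = 6p - 273, gives p* = 57 and q* = 69.
The ceiling of 49 is below the equilibrium price 57, so it binds.
At p = 49: qd = 297 - 4·49 = 101 and qs = 6·49 - 273 = 21.
Producer surplus without the control is ½ · (57 - 45.5) · 69 = 396.75.
With the ceiling, producers sell 21 units at 49, so PS = ½ · (49 - 45.5) · 21 = 36.75.
Change in producer surplus = 36.75 - 396.75 = -360.

-360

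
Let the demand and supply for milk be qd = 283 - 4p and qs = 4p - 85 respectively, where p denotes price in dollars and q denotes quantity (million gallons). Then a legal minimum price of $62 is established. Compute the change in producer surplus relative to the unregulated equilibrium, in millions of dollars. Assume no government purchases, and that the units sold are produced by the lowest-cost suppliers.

Setting quantity demanded equal to quantity supplied, 283 - 4p = 4p - 85, gives p* = 46 and q* = 99.
Because the floor (62) lies above the market-clearing price, it is binding.
At p = 62: qd = 283 - 4·62 = 35 and qs = 4·62 - 85 = 163.
Producer surplus without the control is ½ · (46 - 21.25) · 99 = 1225.125.
With the floor, 35 units are sold at 62. The supply price at q = 35 is 30, so PS = ½ · [(62 - 21.25) + (62 - 30)] · 35 = 1273.125.
Change in producer surplus = 1273.125 - 1225.125 = 48.

48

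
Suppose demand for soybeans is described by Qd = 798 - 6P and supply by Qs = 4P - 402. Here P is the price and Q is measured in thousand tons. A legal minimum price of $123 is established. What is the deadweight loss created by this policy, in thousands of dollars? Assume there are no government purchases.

67.5

Setting quantity demanded equal to quantity supplied, 798 - 6P = 4P - 402, gives P* = 120 and Q* = 78.
Since 123 > 120, the floor is binding.
At P = 123: Qd = 798 - 6·123 = 60 and Qs = 4·123 - 402 = 90.
Quantity traded falls to 60. At Q = 60 the demand price is (798 - 60)/6 = 123 and the supply price is (402 + 60)/4 = 115.5.
Deadweight loss = ½ · (123 - 115.5) · (78 - 60) = ½ · 7.5 · 18 = 67.5.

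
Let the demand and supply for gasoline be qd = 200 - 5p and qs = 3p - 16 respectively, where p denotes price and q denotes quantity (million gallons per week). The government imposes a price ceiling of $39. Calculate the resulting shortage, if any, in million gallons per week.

Setting quantity demanded equal to quantity supplied, 200 - 5p = 3p - 16, gives p* = 27 and q* = 65.
The ceiling of 39 is above the equilibrium price 27, so it is not binding; the market clears at p* = 27, q* = 65.
Since the control does not bind, there is no shortage.

0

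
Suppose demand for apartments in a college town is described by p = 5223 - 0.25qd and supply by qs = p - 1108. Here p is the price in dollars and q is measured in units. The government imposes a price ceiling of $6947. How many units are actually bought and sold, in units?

3292

Rearranging demand gives qd = 20892 - 4p. Equilibrium: 20892 - 4p = p - 1108, so 22000 = 5p and p* = 4400, q* = 3292.
The ceiling of 6947 is above the equilibrium price 4400, so it is not binding; the market clears at p* = 4400, q* = 3292.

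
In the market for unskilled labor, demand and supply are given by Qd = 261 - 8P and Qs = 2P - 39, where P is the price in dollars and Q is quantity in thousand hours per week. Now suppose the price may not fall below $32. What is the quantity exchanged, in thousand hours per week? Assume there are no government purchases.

5

Without the control the market clears where 261 - 8P = 2P - 39, i.e. P* = 30 and Q* = 21.
Because the floor (32) lies above the market-clearing price, it is binding.
At P = 32: Qd = 261 - 8·32 = 5 and Qs = 2·32 - 39 = 25.
The quantity actually transacted is the short side, demand: 5.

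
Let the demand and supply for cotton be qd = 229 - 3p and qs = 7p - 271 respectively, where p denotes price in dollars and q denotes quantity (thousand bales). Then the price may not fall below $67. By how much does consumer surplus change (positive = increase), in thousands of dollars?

-909.5

Setting quantity demanded equal to quantity supplied, 229 - 3p = 7p - 271, gives p* = 50 and q* = 79.
Since 67 > 50, the floor is binding.
At p = 67: qd = 229 - 3·67 = 28 and qs = 7·67 - 271 = 198.
Consumer surplus without the control is ½ · (229/3 - 50) · 79 = 6241/6.
With the floor, consumers buy 28 units at 67, so CS = ½ · (229/3 - 67) · 28 = 392/3.
Change in consumer surplus = 392/3 - 6241/6 = -909.5.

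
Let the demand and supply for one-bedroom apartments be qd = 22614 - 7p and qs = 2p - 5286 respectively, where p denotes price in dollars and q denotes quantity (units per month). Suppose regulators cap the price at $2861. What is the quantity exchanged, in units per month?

436

Equilibrium: 22614 - 7p = 2p - 5286, so 27900 = 9p and p* = 3100, q* = 914.
Because the ceiling (2861) lies below the market-clearing price, it is binding.
At p = 2861: qd = 22614 - 7·2861 = 2587 and qs = 2·2861 - 5286 = 436.
The quantity actually transacted is the short side, supply: 436.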